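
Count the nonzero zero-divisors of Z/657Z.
Z/657Z has 224 nonzero zero-divisors

In Z/657Z each nonzero element is either a unit (gcd with 657 is 1) or a zero-divisor (gcd > 1). The number of units is φ(657): factorise 657 = 3^2 · 73, so φ(657) = (3^2 − 3^1) · (73 − 1) = 6 · 72 = 432. The nonzero elements number 657 − 1 = 656. Hence the nonzero zero-divisors number 656 − 432 = 224.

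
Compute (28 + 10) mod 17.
Reduce the summands first: 28 ≡ 11 (mod 17), so 28 + 10 ≡ 11 + 10 (mod 17). 11 + 10 = 21; 21 = 1·17 + 4, so (28 + 10) mod 17 = 4.

Final answer: 4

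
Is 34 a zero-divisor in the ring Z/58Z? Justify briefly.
gcd(34, 58) = 2 > 1, so 34 is not a unit in Z/58Z. In Z/nZ every nonzero non-unit is a zero-divisor: explicitly, take b = 58/gcd = 29 ≠ 0 (mod 58); then 34·29 = 986 = 17·58, i.e. 34·29 ≡ 0 (mod 58). So 34 is a zero-divisor.

Final answer: YES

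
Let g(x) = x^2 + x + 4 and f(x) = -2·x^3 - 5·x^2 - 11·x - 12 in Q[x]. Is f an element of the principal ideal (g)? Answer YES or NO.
YES

In Q[x] the ideal (g) consists of all multiples of g, so f ∈ (g) iff g | f, i.e. iff the remainder of f on division by g is 0. Divide f by g (g is monic, so eliminate the leading term of the running remainder at each step):
  leading term -2·x^3: subtract (-2·x)·g(x) = -2·x^3 - 2·x^2 - 8·x, leaving -3·x^2 - 3·x - 12
  leading term -3·x^2: subtract (-3)·g(x) = -3·x^2 - 3·x - 12, leaving 0
The remainder is 0, so f(x) = g(x) · h(x) with h(x) = -2·x - 3. Hence g | f, i.e. f ∈ (g).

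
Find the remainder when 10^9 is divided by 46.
20

Use repeated squaring. Binary(9) = 1001. Walk through the bits of the exponent 9 left-to-right: at each bit after the leading one, square the running value, then multiply by 10 if the bit is 1 (always reducing mod 46):
  bit 1 = 1 (leading): start with 10.
  bit 2 = 0: square 10^2 = 100 ≡ 8 (mod 46).
  bit 3 = 0: square 8^2 = 64 ≡ 18 (mod 46).
  bit 4 = 1: square 18^2 = 324 ≡ 2; bit is 1, so multiply 2·10 = 20 (mod 46).
Final value: 10^9 ≡ 20 (mod 46).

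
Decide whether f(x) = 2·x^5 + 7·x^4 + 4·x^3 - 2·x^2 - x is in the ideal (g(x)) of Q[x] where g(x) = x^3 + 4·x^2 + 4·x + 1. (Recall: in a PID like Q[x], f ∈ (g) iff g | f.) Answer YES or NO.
YES

In Q[x] the ideal (g) consists of all multiples of g, so f ∈ (g) iff g | f, i.e. iff the remainder of f on division by g is 0. Divide f by g (g is monic, so eliminate the leading term of the running remainder at each step):
  leading term 2·x^5: subtract (2·x^2)·g(x) = 2·x^5 + 8·x^4 + 8·x^3 + 2·x^2, leaving -x^4 - 4·x^3 - 4·x^2 - x
  leading term -x^4: subtract (-x)·g(x) = -x^4 - 4·x^3 - 4·x^2 - x, leaving 0
The remainder is 0, so f(x) = g(x) · h(x) with h(x) = 2·x^2 - x. Hence g | f, i.e. f ∈ (g).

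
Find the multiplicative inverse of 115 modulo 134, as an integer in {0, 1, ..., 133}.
115^(−1) ≡ 7 (mod 134)

Apply the extended Euclidean algorithm to (134, 115), tracking rows (r, s, t) with s·134 + t·115 = r. Each division r_prev = q·r_cur + r_new produces the new row as (previous row) − q·(current row):
  row A: (134, 1, 0)   [1·134 + 0·115 = 134]
  row B: (115, 0, 1)   [0·134 + 1·115 = 115]
  134 = 1·115 + 19   → row C = row A − 1·row B = (19, 1, −1)   [check: 1·134 − 1·115 = 19]
  115 = 6·19 + 1   → row D = row B − 6·row C = (1, −6, 7)   [check: −6·134 + 7·115 = 1]
  19 = 19·1 + 0   → remainder 0, stop. gcd = 1 (last nonzero row D).
The gcd is 1, so 115 is invertible mod 134. The last nonzero row gives −6·134 + 7·115 = 1, so t = 7. So 115^(−1) ≡ 7 (mod 134). Verify: 115 · 7 = 805 ≡ 1 (mod 134). ✓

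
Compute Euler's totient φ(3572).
φ is multiplicative, with φ(p^e) = p^e − p^(e−1). Factorise 3572 = 2^2 · 19 · 47. Then
  φ(3572) = (2^2 − 2^1) · (19 − 1) · (47 − 1) = 2 · 18 · 46 = 1656.

Final answer: φ(3572) = 1656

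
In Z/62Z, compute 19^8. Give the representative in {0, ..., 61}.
9

Use repeated squaring. Binary(8) = 1000. Walk through the bits of the exponent 8 left-to-right: at each bit after the leading one, square the running value, then multiply by 19 if the bit is 1 (always reducing mod 62):
  bit 1 = 1 (leading): start with 19.
  bit 2 = 0: square 19^2 = 361 ≡ 51 (mod 62).
  bit 3 = 0: square 51^2 = 2601 ≡ 59 (mod 62).
  bit 4 = 0: square 59^2 = 3481 ≡ 9 (mod 62).
Final value: 19^8 ≡ 9 (mod 62).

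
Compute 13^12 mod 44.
Use repeated squaring. Binary(12) = 1100. Walk through the bits of the exponent 12 left-to-right: at each bit after the leading one, square the running value, then multiply by 13 if the bit is 1 (always reducing mod 44):
  bit 1 = 1 (leading): start with 13.
  bit 2 = 1: square 13^2 = 169 ≡ 37; bit is 1, so multiply 37·13 = 481 ≡ 41 (mod 44).
  bit 3 = 0: square 41^2 = 1681 ≡ 9 (mod 44).
  bit 4 = 0: square 9^2 = 81 ≡ 37 (mod 44).
Final value: 13^12 ≡ 37 (mod 44).

Final answer: 37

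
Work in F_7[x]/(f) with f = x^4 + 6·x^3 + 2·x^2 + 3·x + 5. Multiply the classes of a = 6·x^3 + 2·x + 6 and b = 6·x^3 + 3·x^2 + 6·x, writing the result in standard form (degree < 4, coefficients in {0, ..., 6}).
a · b ≡ 3·x^3 + 6·x^2 + 5·x + 4 (mod f(x))

Multiply as integer polynomials: a · b = 36·x^6 + 18·x^5 + 48·x^4 + 42·x^3 + 30·x^2 + 36·x. Reducing coefficients mod 7: a · b ≡ x^6 + 4·x^5 + 6·x^4 + 2·x^2 + x. Now divide by f(x) = x^4 + 6·x^3 + 2·x^2 + 3·x + 5 in F_7[x], eliminating the leading term at each step:
  leading term x^6: subtract (x^2)·f(x) = x^6 + 6·x^5 + 2·x^4 + 3·x^3 + 5·x^2, leaving 5·x^5 + 4·x^4 + 4·x^3 + 4·x^2 + x (coefficients mod 7)
  leading term 5·x^5: subtract (5·x)·f(x) = 5·x^5 + 2·x^4 + 3·x^3 + x^2 + 4·x, leaving 2·x^4 + x^3 + 3·x^2 + 4·x (coefficients mod 7)
  leading term 2·x^4: subtract (2)·f(x) = 2·x^4 + 5·x^3 + 4·x^2 + 6·x + 3, leaving 3·x^3 + 6·x^2 + 5·x + 4 (coefficients mod 7)
The degree is now < 4, so this is the remainder. Hence a · b ≡ 3·x^3 + 6·x^2 + 5·x + 4 in F_7[x]/(f).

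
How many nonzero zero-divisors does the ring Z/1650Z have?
Z/1650Z has 1249 nonzero zero-divisors

In Z/1650Z each nonzero element is either a unit (gcd with 1650 is 1) or a zero-divisor (gcd > 1). The number of units is φ(1650): factorise 1650 = 2 · 3 · 5^2 · 11, so φ(1650) = (2 − 1) · (3 − 1) · (5^2 − 5^1) · (11 − 1) = 1 · 2 · 20 · 10 = 400. The nonzero elements number 1650 − 1 = 1649. Hence the nonzero zero-divisors number 1649 − 400 = 1249.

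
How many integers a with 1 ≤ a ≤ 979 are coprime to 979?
880

The number of a ∈ {1, ..., 979} with gcd(a, 979) = 1 is by definition Euler's totient φ(979). φ is multiplicative, with φ(p^e) = p^e − p^(e−1). Factorise 979 = 11 · 89. Then
  φ(979) = (11 − 1) · (89 − 1) = 10 · 88 = 880.
So there are 880 such integers.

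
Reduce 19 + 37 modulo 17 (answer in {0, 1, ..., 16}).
Reduce the summands first: 19 ≡ 2, 37 ≡ 3 (mod 17), so 19 + 37 ≡ 2 + 3 (mod 17). 2 + 3 = 5; 5 = 0·17 + 5, so (19 + 37) mod 17 = 5.

Final answer: 5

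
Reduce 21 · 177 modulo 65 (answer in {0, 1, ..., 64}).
12

Reduce the factors first: 177 ≡ 47 (mod 65), so 21 · 177 ≡ 21 · 47 (mod 65). 21 · 47 = 987. Dividing by 65: 987 = 15·65 + 12. So (21 · 177) mod 65 = 12.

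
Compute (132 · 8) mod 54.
30

Reduce the factors first: 132 ≡ 24 (mod 54), so 132 · 8 ≡ 24 · 8 (mod 54). 24 · 8 = 192. Dividing by 54: 192 = 3·54 + 30. So (132 · 8) mod 54 = 30.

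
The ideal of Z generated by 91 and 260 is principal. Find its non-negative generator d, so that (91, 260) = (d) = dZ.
(91, 260) = (13); d = 13

In the PID Z, (a, b) is generated by gcd(a, b). Compute gcd(260, 91) with the extended Euclidean algorithm, tracking rows (r, s, t) with s·260 + t·91 = r:
  row A: (260, 1, 0)   [1·260 + 0·91 = 260]
  row B: (91, 0, 1)   [0·260 + 1·91 = 91]
  260 = 2·91 + 78   → row C = row A − 2·row B = (78, 1, −2)   [check: 1·260 − 2·91 = 78]
  91 = 1·78 + 13   → row D = row B − 1·row C = (13, −1, 3)   [check: −1·260 + 3·91 = 13]
  78 = 6·13 + 0   → remainder 0, stop. gcd = 13 (last nonzero row D).
So gcd(91, 260) = 13, with Bézout identity −1·260 + 3·91 = 13. Containment (⊇): the Bézout identity exhibits 13 as an element of (91, 260), giving (13) ⊆ (91, 260). Containment (⊆): since 13 | 91 and 13 | 260 (91 = 13·7, 260 = 13·20), every Z-linear combination of 91 and 260 is divisible by 13, so (91, 260) ⊆ (13). Therefore (91, 260) = (13), d = 13.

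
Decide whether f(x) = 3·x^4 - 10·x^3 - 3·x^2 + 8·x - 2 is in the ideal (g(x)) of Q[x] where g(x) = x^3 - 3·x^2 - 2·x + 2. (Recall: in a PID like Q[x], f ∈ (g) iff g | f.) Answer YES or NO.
In Q[x] the ideal (g) consists of all multiples of g, so f ∈ (g) iff g | f, i.e. iff the remainder of f on division by g is 0. Divide f by g (g is monic, so eliminate the leading term of the running remainder at each step):
  leading term 3·x^4: subtract (3·x)·g(x) = 3·x^4 - 9·x^3 - 6·x^2 + 6·x, leaving -x^3 + 3·x^2 + 2·x - 2
  leading term -x^3: subtract (-1)·g(x) = -x^3 + 3·x^2 + 2·x - 2, leaving 0
The remainder is 0, so f(x) = g(x) · h(x) with h(x) = 3·x - 1. Hence g | f, i.e. f ∈ (g).

Final answer: YES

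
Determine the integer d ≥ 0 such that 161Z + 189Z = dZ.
In the PID Z, (a, b) is generated by gcd(a, b). Compute gcd(189, 161) with the extended Euclidean algorithm, tracking rows (r, s, t) with s·189 + t·161 = r:
  row A: (189, 1, 0)   [1·189 + 0·161 = 189]
  row B: (161, 0, 1)   [0·189 + 1·161 = 161]
  189 = 1·161 + 28   → row C = row A − 1·row B = (28, 1, −1)   [check: 1·189 − 1·161 = 28]
  161 = 5·28 + 21   → row D = row B − 5·row C = (21, −5, 6)   [check: −5·189 + 6·161 = 21]
  28 = 1·21 + 7   → row E = row C − 1·row D = (7, 6, −7)   [check: 6·189 − 7·161 = 7]
  21 = 3·7 + 0   → remainder 0, stop. gcd = 7 (last nonzero row E).
So gcd(161, 189) = 7, with Bézout identity 6·189 − 7·161 = 7. Containment (⊇): the Bézout identity exhibits 7 as an element of (161, 189), giving (7) ⊆ (161, 189). Containment (⊆): since 7 | 161 and 7 | 189 (161 = 7·23, 189 = 7·27), every Z-linear combination of 161 and 189 is divisible by 7, so (161, 189) ⊆ (7). Therefore (161, 189) = (7), d = 7.

Final answer: (161, 189) = (7); d = 7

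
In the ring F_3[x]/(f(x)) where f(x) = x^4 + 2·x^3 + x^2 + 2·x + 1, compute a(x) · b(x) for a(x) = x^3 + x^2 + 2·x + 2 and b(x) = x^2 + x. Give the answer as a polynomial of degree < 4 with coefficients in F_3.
Multiply as integer polynomials: a · b = x^5 + 2·x^4 + 3·x^3 + 4·x^2 + 2·x. Reducing coefficients mod 3: a · b ≡ x^5 + 2·x^4 + x^2 + 2·x. Now divide by f(x) = x^4 + 2·x^3 + x^2 + 2·x + 1 in F_3[x], eliminating the leading term at each step:
  leading term x^5: subtract (x)·f(x) = x^5 + 2·x^4 + x^3 + 2·x^2 + x, leaving 2·x^3 + 2·x^2 + x (coefficients mod 3)
The degree is now < 4, so this is the remainder. Hence a · b ≡ 2·x^3 + 2·x^2 + x in F_3[x]/(f).

Final answer: a · b ≡ 2·x^3 + 2·x^2 + x (mod f(x))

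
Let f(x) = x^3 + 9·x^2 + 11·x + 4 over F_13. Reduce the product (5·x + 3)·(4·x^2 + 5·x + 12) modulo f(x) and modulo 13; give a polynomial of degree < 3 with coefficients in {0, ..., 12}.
a · b ≡ 11·x + 8 (mod f(x))

Multiply as integer polynomials: a · b = 20·x^3 + 37·x^2 + 75·x + 36. Reducing coefficients mod 13: a · b ≡ 7·x^3 + 11·x^2 + 10·x + 10. Now divide by f(x) = x^3 + 9·x^2 + 11·x + 4 in F_13[x], eliminating the leading term at each step:
  leading term 7·x^3: subtract (7)·f(x) = 7·x^3 + 11·x^2 + 12·x + 2, leaving 11·x + 8 (coefficients mod 13)
The degree is now < 3, so this is the remainder. Hence a · b ≡ 11·x + 8 in F_13[x]/(f).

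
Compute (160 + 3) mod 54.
1

Reduce the summands first: 160 ≡ 52 (mod 54), so 160 + 3 ≡ 52 + 3 (mod 54). 52 + 3 = 55; 55 = 1·54 + 1, so (160 + 3) mod 54 = 1.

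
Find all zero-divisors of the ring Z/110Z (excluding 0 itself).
An element a ∈ Z/110Z (with a ≠ 0) is a zero-divisor iff gcd(a, 110) > 1 (because a is a unit precisely when gcd(a, n) = 1, and in Z/nZ every nonzero, non-unit element is a zero-divisor). Scan a = 1, ..., 109 and keep those with gcd(a, 110) > 1:
  gcd(2, 110) = 2, gcd(4, 110) = 2, gcd(5, 110) = 5, gcd(6, 110) = 2, gcd(8, 110) = 2, gcd(10, 110) = 10, gcd(11, 110) = 11, gcd(12, 110) = 2, gcd(14, 110) = 2, gcd(15, 110) = 5, gcd(16, 110) = 2, gcd(18, 110) = 2, gcd(20, 110) = 10, gcd(22, 110) = 22, gcd(24, 110) = 2, gcd(25, 110) = 5, gcd(26, 110) = 2, gcd(28, 110) = 2, gcd(30, 110) = 10, gcd(32, 110) = 2, gcd(33, 110) = 11, gcd(34, 110) = 2, gcd(35, 110) = 5, gcd(36, 110) = 2, gcd(38, 110) = 2, gcd(40, 110) = 10, gcd(42, 110) = 2, gcd(44, 110) = 22, gcd(45, 110) = 5, gcd(46, 110) = 2, gcd(48, 110) = 2, gcd(50, 110) = 10, gcd(52, 110) = 2, gcd(54, 110) = 2, gcd(55, 110) = 55, gcd(56, 110) = 2, gcd(58, 110) = 2, gcd(60, 110) = 10, gcd(62, 110) = 2, gcd(64, 110) = 2, gcd(65, 110) = 5, gcd(66, 110) = 22, gcd(68, 110) = 2, gcd(70, 110) = 10, gcd(72, 110) = 2, gcd(74, 110) = 2, gcd(75, 110) = 5, gcd(76, 110) = 2, gcd(77, 110) = 11, gcd(78, 110) = 2, gcd(80, 110) = 10, gcd(82, 110) = 2, gcd(84, 110) = 2, gcd(85, 110) = 5, gcd(86, 110) = 2, gcd(88, 110) = 22, gcd(90, 110) = 10, gcd(92, 110) = 2, gcd(94, 110) = 2, gcd(95, 110) = 5, gcd(96, 110) = 2, gcd(98, 110) = 2, gcd(99, 110) = 11, gcd(100, 110) = 10, gcd(102, 110) = 2, gcd(104, 110) = 2, gcd(105, 110) = 5, gcd(106, 110) = 2, gcd(108, 110) = 2.
All other a ∈ {1, ..., 109} have gcd(a, 110) = 1 and are units. So the nonzero zero-divisors are exactly the 69 values of a appearing in this scan.

Final answer: nonzero zero-divisors of Z/110Z = {2, 4, 5, 6, 8, 10, 11, 12, 14, 15, 16, 18, 20, 22, 24, 25, 26, 28, 30, 32, 33, 34, 35, 36, 38, 40, 42, 44, 45, 46, 48, 50, 52, 54, 55, 56, 58, 60, 62, 64, 65, 66, 68, 70, 72, 74, 75, 76, 77, 78, 80, 82, 84, 85, 86, 88, 90, 92, 94, 95, 96, 98, 99, 100, 102, 104, 105, 106, 108}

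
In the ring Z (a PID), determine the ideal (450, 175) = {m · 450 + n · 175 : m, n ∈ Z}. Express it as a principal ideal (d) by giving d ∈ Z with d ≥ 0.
(450, 175) = (25); d = 25

In the PID Z, (a, b) is generated by gcd(a, b). Compute gcd(450, 175) with the extended Euclidean algorithm, tracking rows (r, s, t) with s·450 + t·175 = r:
  row A: (450, 1, 0)   [1·450 + 0·175 = 450]
  row B: (175, 0, 1)   [0·450 + 1·175 = 175]
  450 = 2·175 + 100   → row C = row A − 2·row B = (100, 1, −2)   [check: 1·450 − 2·175 = 100]
  175 = 1·100 + 75   → row D = row B − 1·row C = (75, −1, 3)   [check: −1·450 + 3·175 = 75]
  100 = 1·75 + 25   → row E = row C − 1·row D = (25, 2, −5)   [check: 2·450 − 5·175 = 25]
  75 = 3·25 + 0   → remainder 0, stop. gcd = 25 (last nonzero row E).
So gcd(450, 175) = 25, with Bézout identity 2·450 − 5·175 = 25. Containment (⊇): the Bézout identity exhibits 25 as an element of (450, 175), giving (25) ⊆ (450, 175). Containment (⊆): since 25 | 450 and 25 | 175 (450 = 25·18, 175 = 25·7), every Z-linear combination of 450 and 175 is divisible by 25, so (450, 175) ⊆ (25). Therefore (450, 175) = (25), d = 25.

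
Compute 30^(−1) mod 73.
30^(−1) ≡ 56 (mod 73)

Apply the extended Euclidean algorithm to (73, 30), tracking rows (r, s, t) with s·73 + t·30 = r. Each division r_prev = q·r_cur + r_new produces the new row as (previous row) − q·(current row):
  row A: (73, 1, 0)   [1·73 + 0·30 = 73]
  row B: (30, 0, 1)   [0·73 + 1·30 = 30]
  73 = 2·30 + 13   → row C = row A − 2·row B = (13, 1, −2)   [check: 1·73 − 2·30 = 13]
  30 = 2·13 + 4   → row D = row B − 2·row C = (4, −2, 5)   [check: −2·73 + 5·30 = 4]
  13 = 3·4 + 1   → row E = row C − 3·row D = (1, 7, −17)   [check: 7·73 − 17·30 = 1]
  4 = 4·1 + 0   → remainder 0, stop. gcd = 1 (last nonzero row E).
The gcd is 1, so 30 is invertible mod 73. The last nonzero row gives 7·73 − 17·30 = 1, so t = −17. So 30^(−1) ≡ −17 ≡ 56 (mod 73). Verify: 30 · 56 = 1680 ≡ 1 (mod 73). ✓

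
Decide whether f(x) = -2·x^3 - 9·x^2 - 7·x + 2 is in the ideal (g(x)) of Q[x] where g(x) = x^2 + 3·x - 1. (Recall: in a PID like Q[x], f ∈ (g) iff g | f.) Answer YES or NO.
NO

In Q[x] the ideal (g) consists of all multiples of g, so f ∈ (g) iff g | f, i.e. iff the remainder of f on division by g is 0. Divide f by g (g is monic, so eliminate the leading term of the running remainder at each step):
  leading term -2·x^3: subtract (-2·x)·g(x) = -2·x^3 - 6·x^2 + 2·x, leaving -3·x^2 - 9·x + 2
  leading term -3·x^2: subtract (-3)·g(x) = -3·x^2 - 9·x + 3, leaving -1
The remainder r(x) = -1 ≠ 0 (and deg r < deg g), so g ∤ f, i.e. f ∉ (g).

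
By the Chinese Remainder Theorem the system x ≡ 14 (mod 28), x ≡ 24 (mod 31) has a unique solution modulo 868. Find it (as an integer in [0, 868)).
x ≡ 210 (mod 868); the representative in [0, 868) is 210

The moduli 28, 31 are pairwise coprime, so by the CRT there is a unique solution mod 28·31 = 868.
Solve by successive substitution. Start with x ≡ 14 (mod 28).
  Combine with x ≡ 24 (mod 31): write x = 14 + 28·t and require 14 + 28·t ≡ 24 (mod 31), i.e. 28·t ≡ 24 − 14 ≡ 10 (mod 31). Since 28^(−1) ≡ 10 (mod 31), t ≡ 10·10 ≡ 7 (mod 31). So x ≡ 14 + 28·7 = 210 (mod 868).
Unique solution in [0, 868): x = 210.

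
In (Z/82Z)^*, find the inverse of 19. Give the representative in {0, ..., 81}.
19^(−1) ≡ 13 (mod 82)

Apply the extended Euclidean algorithm to (82, 19), tracking rows (r, s, t) with s·82 + t·19 = r. Each division r_prev = q·r_cur + r_new produces the new row as (previous row) − q·(current row):
  row A: (82, 1, 0)   [1·82 + 0·19 = 82]
  row B: (19, 0, 1)   [0·82 + 1·19 = 19]
  82 = 4·19 + 6   → row C = row A − 4·row B = (6, 1, −4)   [check: 1·82 − 4·19 = 6]
  19 = 3·6 + 1   → row D = row B − 3·row C = (1, −3, 13)   [check: −3·82 + 13·19 = 1]
  6 = 6·1 + 0   → remainder 0, stop. gcd = 1 (last nonzero row D).
The gcd is 1, so 19 is invertible mod 82. The last nonzero row gives −3·82 + 13·19 = 1, so t = 13. So 19^(−1) ≡ 13 (mod 82). Verify: 19 · 13 = 247 ≡ 1 (mod 82). ✓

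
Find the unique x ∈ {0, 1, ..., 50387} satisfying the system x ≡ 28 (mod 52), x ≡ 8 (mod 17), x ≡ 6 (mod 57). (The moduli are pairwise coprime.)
The moduli 52, 17, 57 are pairwise coprime, so by the CRT there is a unique solution mod 52·17·57 = 50388.
Solve by successive substitution. Start with x ≡ 28 (mod 52).
  Combine with x ≡ 8 (mod 17): write x = 28 + 52·t and require 28 + 52·t ≡ 8 (mod 17), i.e. 52·t ≡ 8 − 28 ≡ 14 (mod 17). Since 52^(−1) ≡ 1 (mod 17) (52 ≡ 1 (mod 17)), t ≡ 1·14 ≡ 14 (mod 17). So x ≡ 28 + 52·14 = 756 (mod 884).
  Combine with x ≡ 6 (mod 57): write x = 756 + 884·t and require 756 + 884·t ≡ 6 (mod 57), i.e. 884·t ≡ 6 − 756 ≡ 48 (mod 57). Since 884^(−1) ≡ 2 (mod 57) (884 ≡ 29 (mod 57)), t ≡ 2·48 ≡ 39 (mod 57). So x ≡ 756 + 884·39 = 35232 (mod 50388).
Unique solution in [0, 50388): x = 35232.

Final answer: x ≡ 35232 (mod 50388); the representative in [0, 50388) is 35232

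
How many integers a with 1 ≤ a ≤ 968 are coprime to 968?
440

The number of a ∈ {1, ..., 968} with gcd(a, 968) = 1 is by definition Euler's totient φ(968). φ is multiplicative, with φ(p^e) = p^e − p^(e−1). Factorise 968 = 2^3 · 11^2. Then
  φ(968) = (2^3 − 2^2) · (11^2 − 11^1) = 4 · 110 = 440.
So there are 440 such integers.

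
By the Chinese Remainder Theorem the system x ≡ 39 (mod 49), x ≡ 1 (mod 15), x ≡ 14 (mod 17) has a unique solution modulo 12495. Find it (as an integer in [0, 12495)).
The moduli 49, 15, 17 are pairwise coprime, so by the CRT there is a unique solution mod 49·15·17 = 12495.
Solve by successive substitution. Start with x ≡ 39 (mod 49).
  Combine with x ≡ 1 (mod 15): write x = 39 + 49·t and require 39 + 49·t ≡ 1 (mod 15), i.e. 49·t ≡ 1 − 39 ≡ 7 (mod 15). Since 49^(−1) ≡ 4 (mod 15) (49 ≡ 4 (mod 15)), t ≡ 4·7 ≡ 13 (mod 15). So x ≡ 39 + 49·13 = 676 (mod 735).
  Combine with x ≡ 14 (mod 17): write x = 676 + 735·t and require 676 + 735·t ≡ 14 (mod 17), i.e. 735·t ≡ 14 − 676 ≡ 1 (mod 17). Since 735^(−1) ≡ 13 (mod 17) (735 ≡ 4 (mod 17)), t ≡ 13·1 ≡ 13 (mod 17). So x ≡ 676 + 735·13 = 10231 (mod 12495).
Unique solution in [0, 12495): x = 10231.

Final answer: x ≡ 10231 (mod 12495); the representative in [0, 12495) is 10231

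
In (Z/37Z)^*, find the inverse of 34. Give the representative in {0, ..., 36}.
34^(−1) ≡ 12 (mod 37)

Apply the extended Euclidean algorithm to (37, 34), tracking rows (r, s, t) with s·37 + t·34 = r. Each division r_prev = q·r_cur + r_new produces the new row as (previous row) − q·(current row):
  row A: (37, 1, 0)   [1·37 + 0·34 = 37]
  row B: (34, 0, 1)   [0·37 + 1·34 = 34]
  37 = 1·34 + 3   → row C = row A − 1·row B = (3, 1, −1)   [check: 1·37 − 1·34 = 3]
  34 = 11·3 + 1   → row D = row B − 11·row C = (1, −11, 12)   [check: −11·37 + 12·34 = 1]
  3 = 3·1 + 0   → remainder 0, stop. gcd = 1 (last nonzero row D).
The gcd is 1, so 34 is invertible mod 37. The last nonzero row gives −11·37 + 12·34 = 1, so t = 12. So 34^(−1) ≡ 12 (mod 37). Verify: 34 · 12 = 408 ≡ 1 (mod 37). ✓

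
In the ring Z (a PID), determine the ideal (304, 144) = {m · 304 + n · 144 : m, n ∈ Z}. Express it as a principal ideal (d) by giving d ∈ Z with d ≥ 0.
In the PID Z, (a, b) is generated by gcd(a, b). Compute gcd(304, 144) with the extended Euclidean algorithm, tracking rows (r, s, t) with s·304 + t·144 = r:
  row A: (304, 1, 0)   [1·304 + 0·144 = 304]
  row B: (144, 0, 1)   [0·304 + 1·144 = 144]
  304 = 2·144 + 16   → row C = row A − 2·row B = (16, 1, −2)   [check: 1·304 − 2·144 = 16]
  144 = 9·16 + 0   → remainder 0, stop. gcd = 16 (last nonzero row C).
So gcd(304, 144) = 16, with Bézout identity 1·304 − 2·144 = 16. Containment (⊇): the Bézout identity exhibits 16 as an element of (304, 144), giving (16) ⊆ (304, 144). Containment (⊆): since 16 | 304 and 16 | 144 (304 = 16·19, 144 = 16·9), every Z-linear combination of 304 and 144 is divisible by 16, so (304, 144) ⊆ (16). Therefore (304, 144) = (16), d = 16.

Final answer: (304, 144) = (16); d = 16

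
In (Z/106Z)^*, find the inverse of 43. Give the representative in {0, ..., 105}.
43^(−1) ≡ 37 (mod 106)

Apply the extended Euclidean algorithm to (106, 43), tracking rows (r, s, t) with s·106 + t·43 = r. Each division r_prev = q·r_cur + r_new produces the new row as (previous row) − q·(current row):
  row A: (106, 1, 0)   [1·106 + 0·43 = 106]
  row B: (43, 0, 1)   [0·106 + 1·43 = 43]
  106 = 2·43 + 20   → row C = row A − 2·row B = (20, 1, −2)   [check: 1·106 − 2·43 = 20]
  43 = 2·20 + 3   → row D = row B − 2·row C = (3, −2, 5)   [check: −2·106 + 5·43 = 3]
  20 = 6·3 + 2   → row E = row C − 6·row D = (2, 13, −32)   [check: 13·106 − 32·43 = 2]
  3 = 1·2 + 1   → row F = row D − 1·row E = (1, −15, 37)   [check: −15·106 + 37·43 = 1]
  2 = 2·1 + 0   → remainder 0, stop. gcd = 1 (last nonzero row F).
The gcd is 1, so 43 is invertible mod 106. The last nonzero row gives −15·106 + 37·43 = 1, so t = 37. So 43^(−1) ≡ 37 (mod 106). Verify: 43 · 37 = 1591 ≡ 1 (mod 106). ✓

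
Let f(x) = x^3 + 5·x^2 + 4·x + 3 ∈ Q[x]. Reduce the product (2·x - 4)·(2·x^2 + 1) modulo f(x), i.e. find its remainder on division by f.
a · b ≡ -28·x^2 - 14·x - 16 (mod f(x))

First multiply in Q[x] without reducing: a · b = 4·x^3 - 8·x^2 + 2·x - 4. Now divide by f(x) = x^3 + 5·x^2 + 4·x + 3, eliminating the leading term at each step:
  leading term 4·x^3: subtract (4)·f(x) = 4·x^3 + 20·x^2 + 16·x + 12, leaving -28·x^2 - 14·x - 16
The degree is now < 3, so this is the remainder. Hence a · b ≡ -28·x^2 - 14·x - 16 in Q[x]/(f).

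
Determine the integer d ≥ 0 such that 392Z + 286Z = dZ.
In the PID Z, (a, b) is generated by gcd(a, b). Compute gcd(392, 286) with the extended Euclidean algorithm, tracking rows (r, s, t) with s·392 + t·286 = r:
  row A: (392, 1, 0)   [1·392 + 0·286 = 392]
  row B: (286, 0, 1)   [0·392 + 1·286 = 286]
  392 = 1·286 + 106   → row C = row A − 1·row B = (106, 1, −1)   [check: 1·392 − 1·286 = 106]
  286 = 2·106 + 74   → row D = row B − 2·row C = (74, −2, 3)   [check: −2·392 + 3·286 = 74]
  106 = 1·74 + 32   → row E = row C − 1·row D = (32, 3, −4)   [check: 3·392 − 4·286 = 32]
  74 = 2·32 + 10   → row F = row D − 2·row E = (10, −8, 11)   [check: −8·392 + 11·286 = 10]
  32 = 3·10 + 2   → row G = row E − 3·row F = (2, 27, −37)   [check: 27·392 − 37·286 = 2]
  10 = 5·2 + 0   → remainder 0, stop. gcd = 2 (last nonzero row G).
So gcd(392, 286) = 2, with Bézout identity 27·392 − 37·286 = 2. Containment (⊇): the Bézout identity exhibits 2 as an element of (392, 286), giving (2) ⊆ (392, 286). Containment (⊆): since 2 | 392 and 2 | 286 (392 = 2·196, 286 = 2·143), every Z-linear combination of 392 and 286 is divisible by 2, so (392, 286) ⊆ (2). Therefore (392, 286) = (2), d = 2.

Final answer: (392, 286) = (2); d = 2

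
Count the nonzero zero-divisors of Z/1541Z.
Z/1541Z has 88 nonzero zero-divisors

In Z/1541Z each nonzero element is either a unit (gcd with 1541 is 1) or a zero-divisor (gcd > 1). The number of units is φ(1541): factorise 1541 = 23 · 67, so φ(1541) = (23 − 1) · (67 − 1) = 22 · 66 = 1452. The nonzero elements number 1541 − 1 = 1540. Hence the nonzero zero-divisors number 1540 − 1452 = 88.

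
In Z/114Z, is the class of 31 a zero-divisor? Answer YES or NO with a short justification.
NO

gcd(31, 114) = 1, so 31 is a unit in Z/114Z (it has a multiplicative inverse). A unit cannot be a zero-divisor: if 31·b ≡ 0 then multiplying both sides by 31^(−1) gives b ≡ 0. So 31 is not a zero-divisor.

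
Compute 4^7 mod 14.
Use repeated squaring. Binary(7) = 111. Walk through the bits of the exponent 7 left-to-right: at each bit after the leading one, square the running value, then multiply by 4 if the bit is 1 (always reducing mod 14):
  bit 1 = 1 (leading): start with 4.
  bit 2 = 1: square 4^2 = 16 ≡ 2; bit is 1, so multiply 2·4 = 8 (mod 14).
  bit 3 = 1: square 8^2 = 64 ≡ 8; bit is 1, so multiply 8·4 = 32 ≡ 4 (mod 14).
Final value: 4^7 ≡ 4 (mod 14).

Final answer: 4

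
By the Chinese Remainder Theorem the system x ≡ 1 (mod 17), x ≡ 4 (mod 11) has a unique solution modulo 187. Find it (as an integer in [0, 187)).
The moduli 17, 11 are pairwise coprime, so by the CRT there is a unique solution mod 17·11 = 187.
Solve by successive substitution. Start with x ≡ 1 (mod 17).
  Combine with x ≡ 4 (mod 11): write x = 1 + 17·t and require 1 + 17·t ≡ 4 (mod 11), i.e. 17·t ≡ 4 − 1 ≡ 3 (mod 11). Since 17^(−1) ≡ 2 (mod 11) (17 ≡ 6 (mod 11)), t ≡ 2·3 ≡ 6 (mod 11). So x ≡ 1 + 17·6 = 103 (mod 187).
Unique solution in [0, 187): x = 103.

Final answer: x ≡ 103 (mod 187); the representative in [0, 187) is 103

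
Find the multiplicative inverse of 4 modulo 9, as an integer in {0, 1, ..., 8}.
Apply the extended Euclidean algorithm to (9, 4), tracking rows (r, s, t) with s·9 + t·4 = r. Each division r_prev = q·r_cur + r_new produces the new row as (previous row) − q·(current row):
  row A: (9, 1, 0)   [1·9 + 0·4 = 9]
  row B: (4, 0, 1)   [0·9 + 1·4 = 4]
  9 = 2·4 + 1   → row C = row A − 2·row B = (1, 1, −2)   [check: 1·9 − 2·4 = 1]
  4 = 4·1 + 0   → remainder 0, stop. gcd = 1 (last nonzero row C).
The gcd is 1, so 4 is invertible mod 9. The last nonzero row gives 1·9 − 2·4 = 1, so t = −2. So 4^(−1) ≡ −2 ≡ 7 (mod 9). Verify: 4 · 7 = 28 ≡ 1 (mod 9). ✓

Final answer: 4^(−1) ≡ 7 (mod 9)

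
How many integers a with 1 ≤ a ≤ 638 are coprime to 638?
280

The number of a ∈ {1, ..., 638} with gcd(a, 638) = 1 is by definition Euler's totient φ(638). φ is multiplicative, with φ(p^e) = p^e − p^(e−1). Factorise 638 = 2 · 11 · 29. Then
  φ(638) = (2 − 1) · (11 − 1) · (29 − 1) = 1 · 10 · 28 = 280.
So there are 280 such integers.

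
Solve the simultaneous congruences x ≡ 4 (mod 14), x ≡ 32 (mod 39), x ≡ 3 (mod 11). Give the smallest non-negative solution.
The moduli 14, 39, 11 are pairwise coprime, so by the CRT there is a unique solution mod 14·39·11 = 6006.
Solve by successive substitution. Start with x ≡ 4 (mod 14).
  Combine with x ≡ 32 (mod 39): write x = 4 + 14·t and require 4 + 14·t ≡ 32 (mod 39), i.e. 14·t ≡ 32 − 4 ≡ 28 (mod 39). Since 14^(−1) ≡ 14 (mod 39), t ≡ 14·28 ≡ 2 (mod 39). So x ≡ 4 + 14·2 = 32 (mod 546).
  Combine with x ≡ 3 (mod 11): write x = 32 + 546·t and require 32 + 546·t ≡ 3 (mod 11), i.e. 546·t ≡ 3 − 32 ≡ 4 (mod 11). Since 546^(−1) ≡ 8 (mod 11) (546 ≡ 7 (mod 11)), t ≡ 8·4 ≡ 10 (mod 11). So x ≡ 32 + 546·10 = 5492 (mod 6006).
Unique solution in [0, 6006): x = 5492.

Final answer: x ≡ 5492 (mod 6006); the representative in [0, 6006) is 5492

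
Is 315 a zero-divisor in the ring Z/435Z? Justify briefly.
YES

gcd(315, 435) = 15 > 1, so 315 is not a unit in Z/435Z. In Z/nZ every nonzero non-unit is a zero-divisor: explicitly, take b = 435/gcd = 29 ≠ 0 (mod 435); then 315·29 = 9135 = 21·435, i.e. 315·29 ≡ 0 (mod 435). So 315 is a zero-divisor.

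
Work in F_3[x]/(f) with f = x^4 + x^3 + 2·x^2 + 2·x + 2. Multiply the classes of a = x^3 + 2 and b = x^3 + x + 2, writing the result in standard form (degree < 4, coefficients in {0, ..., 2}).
a · b ≡ x^3 + x + 1 (mod f(x))

Multiply as integer polynomials: a · b = x^6 + x^4 + 4·x^3 + 2·x + 4. Reducing coefficients mod 3: a · b ≡ x^6 + x^4 + x^3 + 2·x + 1. Now divide by f(x) = x^4 + x^3 + 2·x^2 + 2·x + 2 in F_3[x], eliminating the leading term at each step:
  leading term x^6: subtract (x^2)·f(x) = x^6 + x^5 + 2·x^4 + 2·x^3 + 2·x^2, leaving 2·x^5 + 2·x^4 + 2·x^3 + x^2 + 2·x + 1 (coefficients mod 3)
  leading term 2·x^5: subtract (2·x)·f(x) = 2·x^5 + 2·x^4 + x^3 + x^2 + x, leaving x^3 + x + 1 (coefficients mod 3)
The degree is now < 4, so this is the remainder. Hence a · b ≡ x^3 + x + 1 in F_3[x]/(f).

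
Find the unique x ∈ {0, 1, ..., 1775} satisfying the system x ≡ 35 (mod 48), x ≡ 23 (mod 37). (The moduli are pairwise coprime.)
x ≡ 467 (mod 1776); the representative in [0, 1776) is 467

The moduli 48, 37 are pairwise coprime, so by the CRT there is a unique solution mod 48·37 = 1776.
Solve by successive substitution. Start with x ≡ 35 (mod 48).
  Combine with x ≡ 23 (mod 37): write x = 35 + 48·t and require 35 + 48·t ≡ 23 (mod 37), i.e. 48·t ≡ 23 − 35 ≡ 25 (mod 37). Since 48^(−1) ≡ 27 (mod 37) (48 ≡ 11 (mod 37)), t ≡ 27·25 ≡ 9 (mod 37). So x ≡ 35 + 48·9 = 467 (mod 1776).
Unique solution in [0, 1776): x = 467.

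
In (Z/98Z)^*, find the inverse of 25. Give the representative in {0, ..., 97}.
Apply the extended Euclidean algorithm to (98, 25), tracking rows (r, s, t) with s·98 + t·25 = r. Each division r_prev = q·r_cur + r_new produces the new row as (previous row) − q·(current row):
  row A: (98, 1, 0)   [1·98 + 0·25 = 98]
  row B: (25, 0, 1)   [0·98 + 1·25 = 25]
  98 = 3·25 + 23   → row C = row A − 3·row B = (23, 1, −3)   [check: 1·98 − 3·25 = 23]
  25 = 1·23 + 2   → row D = row B − 1·row C = (2, −1, 4)   [check: −1·98 + 4·25 = 2]
  23 = 11·2 + 1   → row E = row C − 11·row D = (1, 12, −47)   [check: 12·98 − 47·25 = 1]
  2 = 2·1 + 0   → remainder 0, stop. gcd = 1 (last nonzero row E).
The gcd is 1, so 25 is invertible mod 98. The last nonzero row gives 12·98 − 47·25 = 1, so t = −47. So 25^(−1) ≡ −47 ≡ 51 (mod 98). Verify: 25 · 51 = 1275 ≡ 1 (mod 98). ✓

Final answer: 25^(−1) ≡ 51 (mod 98)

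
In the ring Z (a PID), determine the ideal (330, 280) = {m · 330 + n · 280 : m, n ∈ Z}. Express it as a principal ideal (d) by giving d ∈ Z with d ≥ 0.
In the PID Z, (a, b) is generated by gcd(a, b). Compute gcd(330, 280) with the extended Euclidean algorithm, tracking rows (r, s, t) with s·330 + t·280 = r:
  row A: (330, 1, 0)   [1·330 + 0·280 = 330]
  row B: (280, 0, 1)   [0·330 + 1·280 = 280]
  330 = 1·280 + 50   → row C = row A − 1·row B = (50, 1, −1)   [check: 1·330 − 1·280 = 50]
  280 = 5·50 + 30   → row D = row B − 5·row C = (30, −5, 6)   [check: −5·330 + 6·280 = 30]
  50 = 1·30 + 20   → row E = row C − 1·row D = (20, 6, −7)   [check: 6·330 − 7·280 = 20]
  30 = 1·20 + 10   → row F = row D − 1·row E = (10, −11, 13)   [check: −11·330 + 13·280 = 10]
  20 = 2·10 + 0   → remainder 0, stop. gcd = 10 (last nonzero row F).
So gcd(330, 280) = 10, with Bézout identity −11·330 + 13·280 = 10. Containment (⊇): the Bézout identity exhibits 10 as an element of (330, 280), giving (10) ⊆ (330, 280). Containment (⊆): since 10 | 330 and 10 | 280 (330 = 10·33, 280 = 10·28), every Z-linear combination of 330 and 280 is divisible by 10, so (330, 280) ⊆ (10). Therefore (330, 280) = (10), d = 10.

Final answer: (330, 280) = (10); d = 10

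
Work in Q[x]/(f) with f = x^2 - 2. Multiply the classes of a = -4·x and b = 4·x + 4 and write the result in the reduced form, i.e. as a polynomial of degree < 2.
a · b ≡ -16·x - 32 (mod f(x))

First multiply in Q[x] without reducing: a · b = -16·x^2 - 16·x. Now divide by f(x) = x^2 - 2, eliminating the leading term at each step:
  leading term -16·x^2: subtract (-16)·f(x) = 32 - 16·x^2, leaving -16·x - 32
The degree is now < 2, so this is the remainder. Hence a · b ≡ -16·x - 32 in Q[x]/(f).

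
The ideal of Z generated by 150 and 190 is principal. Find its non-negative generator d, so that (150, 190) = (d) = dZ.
In the PID Z, (a, b) is generated by gcd(a, b). Compute gcd(190, 150) with the extended Euclidean algorithm, tracking rows (r, s, t) with s·190 + t·150 = r:
  row A: (190, 1, 0)   [1·190 + 0·150 = 190]
  row B: (150, 0, 1)   [0·190 + 1·150 = 150]
  190 = 1·150 + 40   → row C = row A − 1·row B = (40, 1, −1)   [check: 1·190 − 1·150 = 40]
  150 = 3·40 + 30   → row D = row B − 3·row C = (30, −3, 4)   [check: −3·190 + 4·150 = 30]
  40 = 1·30 + 10   → row E = row C − 1·row D = (10, 4, −5)   [check: 4·190 − 5·150 = 10]
  30 = 3·10 + 0   → remainder 0, stop. gcd = 10 (last nonzero row E).
So gcd(150, 190) = 10, with Bézout identity 4·190 − 5·150 = 10. Containment (⊇): the Bézout identity exhibits 10 as an element of (150, 190), giving (10) ⊆ (150, 190). Containment (⊆): since 10 | 150 and 10 | 190 (150 = 10·15, 190 = 10·19), every Z-linear combination of 150 and 190 is divisible by 10, so (150, 190) ⊆ (10). Therefore (150, 190) = (10), d = 10.

Final answer: (150, 190) = (10); d = 10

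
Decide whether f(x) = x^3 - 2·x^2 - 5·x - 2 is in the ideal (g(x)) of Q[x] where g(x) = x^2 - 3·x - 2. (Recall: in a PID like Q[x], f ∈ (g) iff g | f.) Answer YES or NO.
YES

In Q[x] the ideal (g) consists of all multiples of g, so f ∈ (g) iff g | f, i.e. iff the remainder of f on division by g is 0. Divide f by g (g is monic, so eliminate the leading term of the running remainder at each step):
  leading term x^3: subtract (x)·g(x) = x^3 - 3·x^2 - 2·x, leaving x^2 - 3·x - 2
  leading term x^2: subtract (1)·g(x) = x^2 - 3·x - 2, leaving 0
The remainder is 0, so f(x) = g(x) · h(x) with h(x) = x + 1. Hence g | f, i.e. f ∈ (g).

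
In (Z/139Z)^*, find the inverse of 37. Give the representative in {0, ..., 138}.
37^(−1) ≡ 124 (mod 139)

Apply the extended Euclidean algorithm to (139, 37), tracking rows (r, s, t) with s·139 + t·37 = r. Each division r_prev = q·r_cur + r_new produces the new row as (previous row) − q·(current row):
  row A: (139, 1, 0)   [1·139 + 0·37 = 139]
  row B: (37, 0, 1)   [0·139 + 1·37 = 37]
  139 = 3·37 + 28   → row C = row A − 3·row B = (28, 1, −3)   [check: 1·139 − 3·37 = 28]
  37 = 1·28 + 9   → row D = row B − 1·row C = (9, −1, 4)   [check: −1·139 + 4·37 = 9]
  28 = 3·9 + 1   → row E = row C − 3·row D = (1, 4, −15)   [check: 4·139 − 15·37 = 1]
  9 = 9·1 + 0   → remainder 0, stop. gcd = 1 (last nonzero row E).
The gcd is 1, so 37 is invertible mod 139. The last nonzero row gives 4·139 − 15·37 = 1, so t = −15. So 37^(−1) ≡ −15 ≡ 124 (mod 139). Verify: 37 · 124 = 4588 ≡ 1 (mod 139). ✓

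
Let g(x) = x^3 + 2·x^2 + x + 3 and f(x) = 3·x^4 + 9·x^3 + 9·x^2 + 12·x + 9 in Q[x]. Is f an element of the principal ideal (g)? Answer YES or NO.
In Q[x] the ideal (g) consists of all multiples of g, so f ∈ (g) iff g | f, i.e. iff the remainder of f on division by g is 0. Divide f by g (g is monic, so eliminate the leading term of the running remainder at each step):
  leading term 3·x^4: subtract (3·x)·g(x) = 3·x^4 + 6·x^3 + 3·x^2 + 9·x, leaving 3·x^3 + 6·x^2 + 3·x + 9
  leading term 3·x^3: subtract (3)·g(x) = 3·x^3 + 6·x^2 + 3·x + 9, leaving 0
The remainder is 0, so f(x) = g(x) · h(x) with h(x) = 3·x + 3. Hence g | f, i.e. f ∈ (g).

Final answer: YES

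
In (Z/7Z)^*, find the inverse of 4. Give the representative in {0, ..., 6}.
Apply the extended Euclidean algorithm to (7, 4), tracking rows (r, s, t) with s·7 + t·4 = r. Each division r_prev = q·r_cur + r_new produces the new row as (previous row) − q·(current row):
  row A: (7, 1, 0)   [1·7 + 0·4 = 7]
  row B: (4, 0, 1)   [0·7 + 1·4 = 4]
  7 = 1·4 + 3   → row C = row A − 1·row B = (3, 1, −1)   [check: 1·7 − 1·4 = 3]
  4 = 1·3 + 1   → row D = row B − 1·row C = (1, −1, 2)   [check: −1·7 + 2·4 = 1]
  3 = 3·1 + 0   → remainder 0, stop. gcd = 1 (last nonzero row D).
The gcd is 1, so 4 is invertible mod 7. The last nonzero row gives −1·7 + 2·4 = 1, so t = 2. So 4^(−1) ≡ 2 (mod 7). Verify: 4 · 2 = 8 ≡ 1 (mod 7). ✓

Final answer: 4^(−1) ≡ 2 (mod 7)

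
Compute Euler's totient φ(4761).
φ is multiplicative, with φ(p^e) = p^e − p^(e−1). Factorise 4761 = 3^2 · 23^2. Then
  φ(4761) = (3^2 − 3^1) · (23^2 − 23^1) = 6 · 506 = 3036.

Final answer: φ(4761) = 3036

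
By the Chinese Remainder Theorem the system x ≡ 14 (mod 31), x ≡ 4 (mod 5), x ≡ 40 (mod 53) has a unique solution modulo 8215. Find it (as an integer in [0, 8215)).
The moduli 31, 5, 53 are pairwise coprime, so by the CRT there is a unique solution mod 31·5·53 = 8215.
Solve by successive substitution. Start with x ≡ 14 (mod 31).
  Combine with x ≡ 4 (mod 5): write x = 14 + 31·t and require 14 + 31·t ≡ 4 (mod 5), i.e. 31·t ≡ 4 − 14 ≡ 0 (mod 5). Since 31^(−1) ≡ 1 (mod 5) (31 ≡ 1 (mod 5)), t ≡ 1·0 ≡ 0 (mod 5). So x ≡ 14 + 31·0 = 14 (mod 155).
  Combine with x ≡ 40 (mod 53): write x = 14 + 155·t and require 14 + 155·t ≡ 40 (mod 53), i.e. 155·t ≡ 40 − 14 ≡ 26 (mod 53). Since 155^(−1) ≡ 13 (mod 53) (155 ≡ 49 (mod 53)), t ≡ 13·26 ≡ 20 (mod 53). So x ≡ 14 + 155·20 = 3114 (mod 8215).
Unique solution in [0, 8215): x = 3114.

Final answer: x ≡ 3114 (mod 8215); the representative in [0, 8215) is 3114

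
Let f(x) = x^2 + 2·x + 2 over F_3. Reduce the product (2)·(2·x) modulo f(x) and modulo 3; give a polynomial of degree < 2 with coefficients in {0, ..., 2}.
a · b ≡ x (mod f(x))

Multiply as integer polynomials: a · b = 4·x. Reducing coefficients mod 3: a · b ≡ x. This already has degree < 2, so no reduction by f is needed. Hence a · b ≡ x in F_3[x]/(f).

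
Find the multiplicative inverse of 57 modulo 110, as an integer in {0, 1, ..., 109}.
57^(−1) ≡ 83 (mod 110)

Apply the extended Euclidean algorithm to (110, 57), tracking rows (r, s, t) with s·110 + t·57 = r. Each division r_prev = q·r_cur + r_new produces the new row as (previous row) − q·(current row):
  row A: (110, 1, 0)   [1·110 + 0·57 = 110]
  row B: (57, 0, 1)   [0·110 + 1·57 = 57]
  110 = 1·57 + 53   → row C = row A − 1·row B = (53, 1, −1)   [check: 1·110 − 1·57 = 53]
  57 = 1·53 + 4   → row D = row B − 1·row C = (4, −1, 2)   [check: −1·110 + 2·57 = 4]
  53 = 13·4 + 1   → row E = row C − 13·row D = (1, 14, −27)   [check: 14·110 − 27·57 = 1]
  4 = 4·1 + 0   → remainder 0, stop. gcd = 1 (last nonzero row E).
The gcd is 1, so 57 is invertible mod 110. The last nonzero row gives 14·110 − 27·57 = 1, so t = −27. So 57^(−1) ≡ −27 ≡ 83 (mod 110). Verify: 57 · 83 = 4731 ≡ 1 (mod 110). ✓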